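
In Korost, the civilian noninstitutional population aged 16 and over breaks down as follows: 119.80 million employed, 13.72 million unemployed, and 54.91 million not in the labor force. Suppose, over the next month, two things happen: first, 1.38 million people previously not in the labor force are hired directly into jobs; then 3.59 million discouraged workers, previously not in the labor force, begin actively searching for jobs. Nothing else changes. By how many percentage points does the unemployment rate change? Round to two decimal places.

The unemployment rate changes by +2.22 percentage points.

Initially, labor force = 119.80 + 13.72 = 133.52 million, so u = 13.72/133.52 = 10.28%.
After the first change, employed and labor force both rise by 1.38; unemployed unchanged → E = 121.18, U = 13.72, labor force = 134.90 million.
After the second change, unemployed and labor force both rise by 3.59 → E = 121.18, U = 17.31, labor force = 138.49 million.
New unemployment rate = 17.31 / 138.49 = 12.50%.
Change = 12.50% − 10.28% = +2.22 percentage points.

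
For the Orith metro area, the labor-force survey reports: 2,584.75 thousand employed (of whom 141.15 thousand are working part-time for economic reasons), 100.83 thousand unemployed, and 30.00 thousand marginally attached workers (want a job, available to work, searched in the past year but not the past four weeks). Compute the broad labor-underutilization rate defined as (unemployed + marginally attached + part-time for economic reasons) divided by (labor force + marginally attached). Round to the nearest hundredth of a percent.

Broad underutilization rate ≈ 10.02%.

Labor force = 2,584.75 + 100.83 = 2,685.58 thousand.
Numerator = 100.83 + 30.00 + 141.15 = 271.98 thousand.
Denominator = 2,685.58 + 30.00 = 2,715.58 thousand.
Broad rate = 271.98 / 2,715.58 = 10.02%.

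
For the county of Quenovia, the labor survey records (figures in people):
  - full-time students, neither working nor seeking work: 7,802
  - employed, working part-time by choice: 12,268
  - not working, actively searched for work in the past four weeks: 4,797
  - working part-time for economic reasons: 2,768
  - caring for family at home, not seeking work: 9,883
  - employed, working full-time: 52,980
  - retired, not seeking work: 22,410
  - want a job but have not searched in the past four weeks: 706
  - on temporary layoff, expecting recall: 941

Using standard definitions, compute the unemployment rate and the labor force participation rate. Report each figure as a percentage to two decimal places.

Employed = 12,268 + 2,768 + 52,980 = 68,016 (anyone who worked, including part-time for economic reasons, counts as employed).
Unemployed = 4,797 + 941 = 5,738 (jobless and actively searching, or on temporary layoff).
Labor force = 68,016 + 5,738 = 73,754.
Not in labor force = 7,802 + 9,883 + 22,410 + 706 = 40,801 (those not working and not actively searching are outside the labor force — including those who want a job but have given up searching).
Civilian working-age population = 73,754 + 40,801 = 114,555.
Unemployment rate = 5,738 / 73,754 = 7.78%.
Labor force participation rate = 73,754 / 114,555 = 64.38%.

Unemployment rate ≈ 7.78%; labor force participation rate ≈ 64.38%.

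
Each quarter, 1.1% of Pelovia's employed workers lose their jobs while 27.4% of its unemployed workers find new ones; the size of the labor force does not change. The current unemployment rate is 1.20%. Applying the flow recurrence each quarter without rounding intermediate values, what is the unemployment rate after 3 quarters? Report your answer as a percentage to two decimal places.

Unemployment rate after three quarters ≈ 2.89%.

With a fixed labor force, u_{t+1} = u_t + s·(1−u_t) − f·u_t = u_t·(1−s−f) + s.
Here 1−s−f = 0.715 and s = 0.011.
u_1 = 0.012000 × 0.715 + 0.011 = 0.019580.
u_2 = 0.019580 × 0.715 + 0.011 = 0.025000.
u_3 = 0.025000 × 0.715 + 0.011 = 0.028875.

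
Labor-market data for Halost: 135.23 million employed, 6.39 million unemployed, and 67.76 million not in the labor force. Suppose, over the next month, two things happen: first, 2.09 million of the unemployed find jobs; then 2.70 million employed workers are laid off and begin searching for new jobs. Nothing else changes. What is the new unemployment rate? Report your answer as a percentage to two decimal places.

Initially, labor force = 135.23 + 6.39 = 141.62 million, so u = 6.39/141.62 = 4.51%.
After the first change, unemployed falls and employed rises by 2.09; labor force unchanged → E = 137.32, U = 4.30, labor force = 141.62 million.
After the second change, employed falls and unemployed rises by 2.70; labor force unchanged → E = 134.62, U = 7.00, labor force = 141.62 million.
New unemployment rate = 7.00 / 141.62 = 4.94%.

New unemployment rate ≈ 4.94%.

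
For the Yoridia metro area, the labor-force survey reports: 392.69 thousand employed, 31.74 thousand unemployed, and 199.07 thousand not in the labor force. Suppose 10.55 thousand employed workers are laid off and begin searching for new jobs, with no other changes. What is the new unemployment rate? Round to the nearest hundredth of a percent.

Initially, labor force = 392.69 + 31.74 = 424.43 thousand, so u = 31.74/424.43 = 7.48%.
After the change, employed falls and unemployed rises by 10.55; labor force unchanged → E = 382.14, U = 42.29, labor force = 424.43 thousand.
New unemployment rate = 42.29 / 424.43 = 9.96%.

New unemployment rate ≈ 9.96%.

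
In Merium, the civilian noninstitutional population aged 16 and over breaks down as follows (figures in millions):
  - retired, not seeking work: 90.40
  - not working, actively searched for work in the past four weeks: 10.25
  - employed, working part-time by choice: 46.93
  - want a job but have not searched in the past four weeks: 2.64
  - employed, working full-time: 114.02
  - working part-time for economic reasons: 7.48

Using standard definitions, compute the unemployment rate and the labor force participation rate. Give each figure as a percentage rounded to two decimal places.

Employed = 46.93 + 114.02 + 7.48 = 168.43 million (anyone who worked, including part-time for economic reasons, counts as employed).
Unemployed = 10.25 million.
Labor force = 168.43 + 10.25 = 178.68 million.
Not in labor force = 90.40 + 2.64 = 93.04 million (those not working and not actively searching are outside the labor force — including those who want a job but have given up searching).
Civilian working-age population = 178.68 + 93.04 = 271.72 million.
Unemployment rate = 10.25 / 178.68 = 5.74%.
Labor force participation rate = 178.68 / 271.72 = 65.76%.

Unemployment rate ≈ 5.74%; labor force participation rate ≈ 65.76%.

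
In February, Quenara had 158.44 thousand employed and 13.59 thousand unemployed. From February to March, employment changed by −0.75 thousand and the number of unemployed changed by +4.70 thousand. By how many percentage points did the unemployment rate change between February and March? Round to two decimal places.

February: labor force = 158.44 + 13.59 = 172.03; u = 13.59/172.03 = 7.90%.
March: labor force = 157.69 + 18.29 = 175.98; u = 18.29/175.98 = 10.39%.
Change = 10.39% − 7.90% = +2.49 pp.

The unemployment rate changed by +2.49 percentage points.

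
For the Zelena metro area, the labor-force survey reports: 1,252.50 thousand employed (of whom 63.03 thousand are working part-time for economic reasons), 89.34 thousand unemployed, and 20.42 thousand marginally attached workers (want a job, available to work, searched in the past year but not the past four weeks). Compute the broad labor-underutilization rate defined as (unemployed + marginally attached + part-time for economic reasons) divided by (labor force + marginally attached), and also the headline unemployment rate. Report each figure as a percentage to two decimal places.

Broad underutilization rate ≈ 12.68%; headline unemployment rate ≈ 6.66%.

Labor force = 1,252.50 + 89.34 = 1,341.84 thousand.
Numerator = 89.34 + 20.42 + 63.03 = 172.79 thousand.
Denominator = 1,341.84 + 20.42 = 1,362.26 thousand.
Broad rate = 172.79 / 1,362.26 = 12.68%.
Headline unemployment rate = 89.34 / 1,341.84 = 6.66%.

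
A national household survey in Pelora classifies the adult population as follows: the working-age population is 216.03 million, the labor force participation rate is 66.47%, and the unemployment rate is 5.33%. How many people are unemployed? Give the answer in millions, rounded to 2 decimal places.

Labor force = 0.6647 × 216.03 = 143.60 million.
Unemployed = 0.0533 × 143.60 ≈ 7.65 million.

About 7.65 million are unemployed.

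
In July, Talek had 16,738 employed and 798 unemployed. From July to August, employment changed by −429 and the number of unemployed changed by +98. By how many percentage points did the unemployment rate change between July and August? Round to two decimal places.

The unemployment rate changed by +0.66 percentage points.

July: labor force = 16,738 + 798 = 17,536; u = 798/17,536 = 4.55%.
August: labor force = 16,309 + 896 = 17,205; u = 896/17,205 = 5.21%.
Change = 5.21% − 4.55% = +0.66 pp.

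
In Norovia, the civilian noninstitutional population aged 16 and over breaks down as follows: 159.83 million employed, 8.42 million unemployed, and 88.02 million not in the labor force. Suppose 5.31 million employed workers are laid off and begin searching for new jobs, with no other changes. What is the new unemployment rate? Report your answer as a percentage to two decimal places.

Initially, labor force = 159.83 + 8.42 = 168.25 million, so u = 8.42/168.25 = 5.00%.
After the change, employed falls and unemployed rises by 5.31; labor force unchanged → E = 154.52, U = 13.73, labor force = 168.25 million.
New unemployment rate = 13.73 / 168.25 = 8.16%.

New unemployment rate ≈ 8.16%.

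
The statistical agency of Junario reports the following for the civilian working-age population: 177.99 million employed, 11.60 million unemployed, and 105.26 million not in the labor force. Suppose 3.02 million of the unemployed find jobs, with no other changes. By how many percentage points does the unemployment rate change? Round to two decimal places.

The unemployment rate changes by −1.59 percentage points.

Initially, labor force = 177.99 + 11.60 = 189.59 million, so u = 11.60/189.59 = 6.12%.
After the change, unemployed falls and employed rises by 3.02; labor force unchanged → E = 181.01, U = 8.58, labor force = 189.59 million.
New unemployment rate = 8.58 / 189.59 = 4.53%.
Change = 4.53% − 6.12% = −1.59 percentage points.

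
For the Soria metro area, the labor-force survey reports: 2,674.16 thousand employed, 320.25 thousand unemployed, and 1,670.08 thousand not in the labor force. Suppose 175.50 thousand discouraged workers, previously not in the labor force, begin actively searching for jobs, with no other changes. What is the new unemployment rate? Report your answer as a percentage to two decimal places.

New unemployment rate ≈ 15.64%.

Initially, labor force = 2,674.16 + 320.25 = 2,994.41 thousand, so u = 320.25/2,994.41 = 10.69%.
After the change, unemployed and labor force both rise by 175.50 → E = 2,674.16, U = 495.75, labor force = 3,169.91 thousand.
New unemployment rate = 495.75 / 3,169.91 = 15.64%.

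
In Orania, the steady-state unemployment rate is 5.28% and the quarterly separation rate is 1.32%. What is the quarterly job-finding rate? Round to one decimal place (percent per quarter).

From u* = s/(s+f): f = s·(1−u)/u.
f = 1.32 × (1 − 0.0528) / 0.0528 = 1.2503 / 0.0528 ≈ 23.7% per quarter.

Job-finding rate ≈ 23.7% per quarter.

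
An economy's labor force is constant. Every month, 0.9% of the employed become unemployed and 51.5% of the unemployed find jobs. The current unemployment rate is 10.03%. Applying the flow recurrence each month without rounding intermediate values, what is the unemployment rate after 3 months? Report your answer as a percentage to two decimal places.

Unemployment rate after three months ≈ 2.61%.

With a fixed labor force, u_{t+1} = u_t + s·(1−u_t) − f·u_t = u_t·(1−s−f) + s.
Here 1−s−f = 0.476 and s = 0.009.
u_1 = 0.100300 × 0.476 + 0.009 = 0.056743.
u_2 = 0.056743 × 0.476 + 0.009 = 0.036010.
u_3 = 0.036010 × 0.476 + 0.009 = 0.026141.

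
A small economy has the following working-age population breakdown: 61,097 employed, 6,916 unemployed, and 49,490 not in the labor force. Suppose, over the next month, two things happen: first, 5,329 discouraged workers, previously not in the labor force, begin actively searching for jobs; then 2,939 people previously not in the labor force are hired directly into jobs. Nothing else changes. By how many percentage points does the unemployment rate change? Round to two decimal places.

The unemployment rate changes by +5.88 percentage points.

Initially, labor force = 61,097 + 6,916 = 68,013, so u = 6,916/68,013 = 10.17%.
After the first change, unemployed and labor force both rise by 5,329 → E = 61,097, U = 12,245, labor force = 73,342.
After the second change, employed and labor force both rise by 2,939; unemployed unchanged → E = 64,036, U = 12,245, labor force = 76,281.
New unemployment rate = 12,245 / 76,281 = 16.05%.
Change = 16.05% − 10.17% = +5.88 percentage points.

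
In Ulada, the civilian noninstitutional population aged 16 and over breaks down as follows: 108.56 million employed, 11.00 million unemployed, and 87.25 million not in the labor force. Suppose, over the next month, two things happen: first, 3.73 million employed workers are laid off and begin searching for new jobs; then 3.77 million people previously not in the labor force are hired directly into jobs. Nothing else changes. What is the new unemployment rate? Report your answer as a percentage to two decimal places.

New unemployment rate ≈ 11.94%.

Initially, labor force = 108.56 + 11.00 = 119.56 million, so u = 11.00/119.56 = 9.20%.
After the first change, employed falls and unemployed rises by 3.73; labor force unchanged → E = 104.83, U = 14.73, labor force = 119.56 million.
After the second change, employed and labor force both rise by 3.77; unemployed unchanged → E = 108.60, U = 14.73, labor force = 123.33 million.
New unemployment rate = 14.73 / 123.33 = 11.94%.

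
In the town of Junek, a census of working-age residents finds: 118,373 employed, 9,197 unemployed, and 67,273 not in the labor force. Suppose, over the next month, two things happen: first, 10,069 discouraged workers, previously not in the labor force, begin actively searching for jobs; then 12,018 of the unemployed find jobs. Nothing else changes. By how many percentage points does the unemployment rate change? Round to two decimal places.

Initially, labor force = 118,373 + 9,197 = 127,570, so u = 9,197/127,570 = 7.21%.
After the first change, unemployed and labor force both rise by 10,069 → E = 118,373, U = 19,266, labor force = 137,639.
After the second change, unemployed falls and employed rises by 12,018; labor force unchanged → E = 130,391, U = 7,248, labor force = 137,639.
New unemployment rate = 7,248 / 137,639 = 5.27%.
Change = 5.27% − 7.21% = −1.94 percentage points.

The unemployment rate changes by −1.94 percentage points.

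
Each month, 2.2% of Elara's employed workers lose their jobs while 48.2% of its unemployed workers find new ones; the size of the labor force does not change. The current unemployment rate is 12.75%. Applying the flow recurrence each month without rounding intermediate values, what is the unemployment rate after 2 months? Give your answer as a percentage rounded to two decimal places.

Unemployment rate after two months ≈ 6.43%.

With a fixed labor force, u_{t+1} = u_t + s·(1−u_t) − f·u_t = u_t·(1−s−f) + s.
Here 1−s−f = 0.496 and s = 0.022.
u_1 = 0.127500 × 0.496 + 0.022 = 0.085240.
u_2 = 0.085240 × 0.496 + 0.022 = 0.064279.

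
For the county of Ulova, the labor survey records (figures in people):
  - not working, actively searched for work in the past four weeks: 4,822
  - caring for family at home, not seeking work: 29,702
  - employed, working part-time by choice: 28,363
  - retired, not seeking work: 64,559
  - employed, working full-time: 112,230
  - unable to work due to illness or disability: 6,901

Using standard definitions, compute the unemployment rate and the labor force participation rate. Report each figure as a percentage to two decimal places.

Employed = 28,363 + 112,230 = 140,593.
Unemployed = 4,822.
Labor force = 140,593 + 4,822 = 145,415.
Not in labor force = 29,702 + 64,559 + 6,901 = 101,162 (those not working and not actively searching are outside the labor force).
Civilian working-age population = 145,415 + 101,162 = 246,577.
Unemployment rate = 4,822 / 145,415 = 3.32%.
Labor force participation rate = 145,415 / 246,577 = 58.97%.

Unemployment rate ≈ 3.32%; labor force participation rate ≈ 58.97%.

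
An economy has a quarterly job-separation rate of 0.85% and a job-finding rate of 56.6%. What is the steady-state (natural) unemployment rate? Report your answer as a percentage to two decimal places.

At steady state the flows balance: s·E = f·U, so U/(E+U) = s/(s+f).
u* = 0.85 / (0.85 + 56.6) = 0.85 / 57.45 = 1.48%.

Steady-state unemployment rate ≈ 1.48%.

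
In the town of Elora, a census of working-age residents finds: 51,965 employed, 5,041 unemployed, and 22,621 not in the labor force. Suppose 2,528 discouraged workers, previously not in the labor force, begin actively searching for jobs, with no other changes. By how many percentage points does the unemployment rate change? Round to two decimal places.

The unemployment rate changes by +3.87 percentage points.

Initially, labor force = 51,965 + 5,041 = 57,006, so u = 5,041/57,006 = 8.84%.
After the change, unemployed and labor force both rise by 2,528 → E = 51,965, U = 7,569, labor force = 59,534.
New unemployment rate = 7,569 / 59,534 = 12.71%.
Change = 12.71% − 8.84% = +3.87 percentage points.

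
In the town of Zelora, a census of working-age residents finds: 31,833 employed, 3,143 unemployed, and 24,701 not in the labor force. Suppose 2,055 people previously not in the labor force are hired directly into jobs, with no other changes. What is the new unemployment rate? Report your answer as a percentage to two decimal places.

Initially, labor force = 31,833 + 3,143 = 34,976, so u = 3,143/34,976 = 8.99%.
After the change, employed and labor force both rise by 2,055; unemployed unchanged → E = 33,888, U = 3,143, labor force = 37,031.
New unemployment rate = 3,143 / 37,031 = 8.49%.

New unemployment rate ≈ 8.49%.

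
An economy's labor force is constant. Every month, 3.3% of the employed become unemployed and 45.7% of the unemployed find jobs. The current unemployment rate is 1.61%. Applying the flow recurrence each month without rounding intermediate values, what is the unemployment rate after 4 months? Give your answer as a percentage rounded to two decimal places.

With a fixed labor force, u_{t+1} = u_t + s·(1−u_t) − f·u_t = u_t·(1−s−f) + s.
Here 1−s−f = 0.510 and s = 0.033.
u_1 = 0.016100 × 0.510 + 0.033 = 0.041211.
u_2 = 0.041211 × 0.510 + 0.033 = 0.054018.
u_3 = 0.054018 × 0.510 + 0.033 = 0.060549.
u_4 = 0.060549 × 0.510 + 0.033 = 0.063880.

Unemployment rate after four months ≈ 6.39%.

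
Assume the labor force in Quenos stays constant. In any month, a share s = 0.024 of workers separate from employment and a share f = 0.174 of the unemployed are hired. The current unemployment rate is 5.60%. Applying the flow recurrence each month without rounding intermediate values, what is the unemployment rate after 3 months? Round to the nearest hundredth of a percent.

Unemployment rate after three months ≈ 8.76%.

With a fixed labor force, u_{t+1} = u_t + s·(1−u_t) − f·u_t = u_t·(1−s−f) + s.
Here 1−s−f = 0.802 and s = 0.024.
u_1 = 0.056000 × 0.802 + 0.024 = 0.068912.
u_2 = 0.068912 × 0.802 + 0.024 = 0.079267.
u_3 = 0.079267 × 0.802 + 0.024 = 0.087572.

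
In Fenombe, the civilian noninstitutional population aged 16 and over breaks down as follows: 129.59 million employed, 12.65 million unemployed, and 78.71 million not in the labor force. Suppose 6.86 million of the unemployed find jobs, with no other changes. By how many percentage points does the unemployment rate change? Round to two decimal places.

The unemployment rate changes by −4.82 percentage points.

Initially, labor force = 129.59 + 12.65 = 142.24 million, so u = 12.65/142.24 = 8.89%.
After the change, unemployed falls and employed rises by 6.86; labor force unchanged → E = 136.45, U = 5.79, labor force = 142.24 million.
New unemployment rate = 5.79 / 142.24 = 4.07%.
Change = 4.07% − 8.89% = −4.82 percentage points.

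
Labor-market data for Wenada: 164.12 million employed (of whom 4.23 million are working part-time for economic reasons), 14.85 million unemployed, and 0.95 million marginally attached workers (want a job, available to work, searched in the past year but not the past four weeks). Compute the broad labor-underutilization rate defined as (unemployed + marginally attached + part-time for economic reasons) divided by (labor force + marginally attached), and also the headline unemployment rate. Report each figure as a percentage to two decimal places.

Labor force = 164.12 + 14.85 = 178.97 million.
Numerator = 14.85 + 0.95 + 4.23 = 20.03 million.
Denominator = 178.97 + 0.95 = 179.92 million.
Broad rate = 20.03 / 179.92 = 11.13%.
Headline unemployment rate = 14.85 / 178.97 = 8.30%.

Broad underutilization rate ≈ 11.13%; headline unemployment rate ≈ 8.30%.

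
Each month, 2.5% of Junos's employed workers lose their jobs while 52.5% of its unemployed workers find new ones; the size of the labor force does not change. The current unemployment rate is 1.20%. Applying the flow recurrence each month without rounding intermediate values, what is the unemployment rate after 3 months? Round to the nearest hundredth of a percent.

With a fixed labor force, u_{t+1} = u_t + s·(1−u_t) − f·u_t = u_t·(1−s−f) + s.
Here 1−s−f = 0.450 and s = 0.025.
u_1 = 0.012000 × 0.450 + 0.025 = 0.030400.
u_2 = 0.030400 × 0.450 + 0.025 = 0.038680.
u_3 = 0.038680 × 0.450 + 0.025 = 0.042406.

Unemployment rate after three months ≈ 4.24%.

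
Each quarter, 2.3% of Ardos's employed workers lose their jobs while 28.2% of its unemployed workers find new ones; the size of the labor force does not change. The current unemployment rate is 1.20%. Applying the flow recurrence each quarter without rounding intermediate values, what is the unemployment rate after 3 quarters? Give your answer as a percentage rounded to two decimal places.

With a fixed labor force, u_{t+1} = u_t + s·(1−u_t) − f·u_t = u_t·(1−s−f) + s.
Here 1−s−f = 0.695 and s = 0.023.
u_1 = 0.012000 × 0.695 + 0.023 = 0.031340.
u_2 = 0.031340 × 0.695 + 0.023 = 0.044781.
u_3 = 0.044781 × 0.695 + 0.023 = 0.054123.

Unemployment rate after three quarters ≈ 5.41%.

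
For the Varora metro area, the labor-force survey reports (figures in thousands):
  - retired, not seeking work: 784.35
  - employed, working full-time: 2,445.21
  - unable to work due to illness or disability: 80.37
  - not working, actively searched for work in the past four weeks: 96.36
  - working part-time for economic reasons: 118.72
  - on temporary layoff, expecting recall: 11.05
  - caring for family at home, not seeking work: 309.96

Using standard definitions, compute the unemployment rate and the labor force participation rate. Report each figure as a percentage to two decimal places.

Employed = 2,445.21 + 118.72 = 2,563.93 thousand (anyone who worked, including part-time for economic reasons, counts as employed).
Unemployed = 96.36 + 11.05 = 107.41 thousand (jobless and actively searching, or on temporary layoff).
Labor force = 2,563.93 + 107.41 = 2,671.34 thousand.
Not in labor force = 784.35 + 80.37 + 309.96 = 1,174.68 thousand (those not working and not actively searching are outside the labor force).
Civilian working-age population = 2,671.34 + 1,174.68 = 3,846.02 thousand.
Unemployment rate = 107.41 / 2,671.34 = 4.02%.
Labor force participation rate = 2,671.34 / 3,846.02 = 69.46%.

Unemployment rate ≈ 4.02%; labor force participation rate ≈ 69.46%.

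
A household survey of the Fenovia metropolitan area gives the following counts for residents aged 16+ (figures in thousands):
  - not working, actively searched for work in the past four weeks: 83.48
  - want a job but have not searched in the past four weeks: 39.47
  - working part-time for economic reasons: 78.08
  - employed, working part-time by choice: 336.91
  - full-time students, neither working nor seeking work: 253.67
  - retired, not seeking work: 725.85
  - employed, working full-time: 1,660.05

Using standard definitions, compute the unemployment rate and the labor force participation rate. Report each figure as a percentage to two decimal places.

Employed = 78.08 + 336.91 + 1,660.05 = 2,075.04 thousand (anyone who worked, including part-time for economic reasons, counts as employed).
Unemployed = 83.48 thousand.
Labor force = 2,075.04 + 83.48 = 2,158.52 thousand.
Not in labor force = 39.47 + 253.67 + 725.85 = 1,018.99 thousand (those not working and not actively searching are outside the labor force — including those who want a job but have given up searching).
Civilian working-age population = 2,158.52 + 1,018.99 = 3,177.51 thousand.
Unemployment rate = 83.48 / 2,158.52 = 3.87%.
Labor force participation rate = 2,158.52 / 3,177.51 = 67.93%.

Unemployment rate ≈ 3.87%; labor force participation rate ≈ 67.93%.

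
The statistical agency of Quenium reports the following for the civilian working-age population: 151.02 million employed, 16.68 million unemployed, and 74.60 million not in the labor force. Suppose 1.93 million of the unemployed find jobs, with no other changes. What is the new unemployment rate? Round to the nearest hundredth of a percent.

New unemployment rate ≈ 8.80%.

Initially, labor force = 151.02 + 16.68 = 167.70 million, so u = 16.68/167.70 = 9.95%.
After the change, unemployed falls and employed rises by 1.93; labor force unchanged → E = 152.95, U = 14.75, labor force = 167.70 million.
New unemployment rate = 14.75 / 167.70 = 8.80%.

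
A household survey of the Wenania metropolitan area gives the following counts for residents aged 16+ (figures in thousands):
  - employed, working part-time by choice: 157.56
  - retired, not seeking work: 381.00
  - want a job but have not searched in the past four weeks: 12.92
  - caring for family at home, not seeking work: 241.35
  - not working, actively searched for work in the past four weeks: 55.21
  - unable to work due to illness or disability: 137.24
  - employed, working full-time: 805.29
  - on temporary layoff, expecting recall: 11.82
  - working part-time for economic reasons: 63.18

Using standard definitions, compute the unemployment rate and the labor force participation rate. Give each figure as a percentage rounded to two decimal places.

Unemployment rate ≈ 6.13%; labor force participation rate ≈ 58.59%.

Employed = 157.56 + 805.29 + 63.18 = 1,026.03 thousand (anyone who worked, including part-time for economic reasons, counts as employed).
Unemployed = 55.21 + 11.82 = 67.03 thousand (jobless and actively searching, or on temporary layoff).
Labor force = 1,026.03 + 67.03 = 1,093.06 thousand.
Not in labor force = 381.00 + 12.92 + 241.35 + 137.24 = 772.51 thousand (those not working and not actively searching are outside the labor force — including those who want a job but have given up searching).
Civilian working-age population = 1,093.06 + 772.51 = 1,865.57 thousand.
Unemployment rate = 67.03 / 1,093.06 = 6.13%.
Labor force participation rate = 1,093.06 / 1,865.57 = 58.59%.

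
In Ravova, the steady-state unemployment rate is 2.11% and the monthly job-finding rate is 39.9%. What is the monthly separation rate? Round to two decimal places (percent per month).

From u* = s/(s+f): s = u·f/(1−u).
s = 0.0211 × 39.9 / (1 − 0.0211) = 0.8419 / 0.9789 ≈ 0.86% per month.

Separation rate ≈ 0.86% per month.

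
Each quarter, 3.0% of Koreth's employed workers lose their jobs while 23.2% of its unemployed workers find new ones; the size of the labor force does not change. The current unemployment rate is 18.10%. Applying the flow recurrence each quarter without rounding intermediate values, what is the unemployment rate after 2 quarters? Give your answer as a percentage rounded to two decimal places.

Unemployment rate after two quarters ≈ 15.07%.

With a fixed labor force, u_{t+1} = u_t + s·(1−u_t) − f·u_t = u_t·(1−s−f) + s.
Here 1−s−f = 0.738 and s = 0.030.
u_1 = 0.181000 × 0.738 + 0.030 = 0.163578.
u_2 = 0.163578 × 0.738 + 0.030 = 0.150721.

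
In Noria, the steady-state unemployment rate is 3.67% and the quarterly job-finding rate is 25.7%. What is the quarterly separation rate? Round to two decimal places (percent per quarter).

From u* = s/(s+f): s = u·f/(1−u).
s = 0.0367 × 25.7 / (1 − 0.0367) = 0.9432 / 0.9633 ≈ 0.98% per quarter.

Separation rate ≈ 0.98% per quarter.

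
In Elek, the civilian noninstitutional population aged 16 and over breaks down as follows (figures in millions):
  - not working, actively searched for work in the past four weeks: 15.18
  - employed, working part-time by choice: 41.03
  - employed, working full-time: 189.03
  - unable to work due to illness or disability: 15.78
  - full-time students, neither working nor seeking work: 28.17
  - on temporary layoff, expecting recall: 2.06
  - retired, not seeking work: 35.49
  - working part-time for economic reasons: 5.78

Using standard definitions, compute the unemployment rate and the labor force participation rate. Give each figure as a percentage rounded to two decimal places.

Employed = 41.03 + 189.03 + 5.78 = 235.84 million (anyone who worked, including part-time for economic reasons, counts as employed).
Unemployed = 15.18 + 2.06 = 17.24 million (jobless and actively searching, or on temporary layoff).
Labor force = 235.84 + 17.24 = 253.08 million.
Not in labor force = 15.78 + 28.17 + 35.49 = 79.44 million (those not working and not actively searching are outside the labor force).
Civilian working-age population = 253.08 + 79.44 = 332.52 million.
Unemployment rate = 17.24 / 253.08 = 6.81%.
Labor force participation rate = 253.08 / 332.52 = 76.11%.

Unemployment rate ≈ 6.81%; labor force participation rate ≈ 76.11%.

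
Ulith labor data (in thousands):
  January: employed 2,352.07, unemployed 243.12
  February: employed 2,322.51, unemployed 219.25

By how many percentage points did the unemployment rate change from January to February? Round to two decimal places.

January: labor force = 2,352.07 + 243.12 = 2,595.19; u = 243.12/2,595.19 = 9.37%.
February: labor force = 2,322.51 + 219.25 = 2,541.76; u = 219.25/2,541.76 = 8.63%.
Change = 8.63% − 9.37% = −0.74 pp.

The unemployment rate changed by −0.74 percentage points.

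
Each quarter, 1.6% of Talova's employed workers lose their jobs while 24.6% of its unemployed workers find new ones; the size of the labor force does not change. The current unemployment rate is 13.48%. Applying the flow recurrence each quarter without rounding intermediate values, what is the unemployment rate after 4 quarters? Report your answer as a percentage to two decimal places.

Unemployment rate after four quarters ≈ 8.29%.

With a fixed labor force, u_{t+1} = u_t + s·(1−u_t) − f·u_t = u_t·(1−s−f) + s.
Here 1−s−f = 0.738 and s = 0.016.
u_1 = 0.134800 × 0.738 + 0.016 = 0.115482.
u_2 = 0.115482 × 0.738 + 0.016 = 0.101226.
u_3 = 0.101226 × 0.738 + 0.016 = 0.090705.
u_4 = 0.090705 × 0.738 + 0.016 = 0.082940.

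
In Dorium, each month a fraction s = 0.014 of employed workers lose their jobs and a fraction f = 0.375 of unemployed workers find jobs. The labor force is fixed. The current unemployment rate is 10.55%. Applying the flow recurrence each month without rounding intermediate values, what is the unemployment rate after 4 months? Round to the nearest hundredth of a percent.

Unemployment rate after four months ≈ 4.57%.

With a fixed labor force, u_{t+1} = u_t + s·(1−u_t) − f·u_t = u_t·(1−s−f) + s.
Here 1−s−f = 0.611 and s = 0.014.
u_1 = 0.105500 × 0.611 + 0.014 = 0.078460.
u_2 = 0.078460 × 0.611 + 0.014 = 0.061939.
u_3 = 0.061939 × 0.611 + 0.014 = 0.051845.
u_4 = 0.051845 × 0.611 + 0.014 = 0.045677.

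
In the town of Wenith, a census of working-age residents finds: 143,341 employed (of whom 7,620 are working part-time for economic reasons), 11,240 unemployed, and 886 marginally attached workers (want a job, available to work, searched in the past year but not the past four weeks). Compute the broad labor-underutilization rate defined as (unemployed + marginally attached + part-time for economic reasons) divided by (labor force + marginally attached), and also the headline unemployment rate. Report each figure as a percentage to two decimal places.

Broad underutilization rate ≈ 12.70%; headline unemployment rate ≈ 7.27%.

Labor force = 143,341 + 11,240 = 154,581.
Numerator = 11,240 + 886 + 7,620 = 19,746.
Denominator = 154,581 + 886 = 155,467.
Broad rate = 19,746 / 155,467 = 12.70%.
Headline unemployment rate = 11,240 / 154,581 = 7.27%.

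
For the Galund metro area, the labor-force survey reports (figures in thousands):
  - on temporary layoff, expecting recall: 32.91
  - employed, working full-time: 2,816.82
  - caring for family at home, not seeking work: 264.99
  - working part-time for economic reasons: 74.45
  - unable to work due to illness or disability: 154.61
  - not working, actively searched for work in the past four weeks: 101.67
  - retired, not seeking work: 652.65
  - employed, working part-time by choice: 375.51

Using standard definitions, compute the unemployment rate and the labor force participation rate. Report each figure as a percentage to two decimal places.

Employed = 2,816.82 + 74.45 + 375.51 = 3,266.78 thousand (anyone who worked, including part-time for economic reasons, counts as employed).
Unemployed = 32.91 + 101.67 = 134.58 thousand (jobless and actively searching, or on temporary layoff).
Labor force = 3,266.78 + 134.58 = 3,401.36 thousand.
Not in labor force = 264.99 + 154.61 + 652.65 = 1,072.25 thousand (those not working and not actively searching are outside the labor force).
Civilian working-age population = 3,401.36 + 1,072.25 = 4,473.61 thousand.
Unemployment rate = 134.58 / 3,401.36 = 3.96%.
Labor force participation rate = 3,401.36 / 4,473.61 = 76.03%.

Unemployment rate ≈ 3.96%; labor force participation rate ≈ 76.03%.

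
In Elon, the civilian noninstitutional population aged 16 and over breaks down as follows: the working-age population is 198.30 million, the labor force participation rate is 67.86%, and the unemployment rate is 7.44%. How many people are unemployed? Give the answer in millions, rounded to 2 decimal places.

About 10.01 million are unemployed.

Labor force = 0.6786 × 198.30 = 134.57 million.
Unemployed = 0.0744 × 134.57 ≈ 10.01 million.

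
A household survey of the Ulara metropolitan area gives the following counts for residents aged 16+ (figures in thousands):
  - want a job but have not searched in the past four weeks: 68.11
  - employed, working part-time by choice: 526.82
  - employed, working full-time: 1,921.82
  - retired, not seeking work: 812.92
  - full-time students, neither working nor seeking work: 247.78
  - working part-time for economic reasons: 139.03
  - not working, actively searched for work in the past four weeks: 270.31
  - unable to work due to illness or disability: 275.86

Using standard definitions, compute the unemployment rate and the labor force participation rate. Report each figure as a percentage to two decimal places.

Employed = 526.82 + 1,921.82 + 139.03 = 2,587.67 thousand (anyone who worked, including part-time for economic reasons, counts as employed).
Unemployed = 270.31 thousand.
Labor force = 2,587.67 + 270.31 = 2,857.98 thousand.
Not in labor force = 68.11 + 812.92 + 247.78 + 275.86 = 1,404.67 thousand (those not working and not actively searching are outside the labor force — including those who want a job but have given up searching).
Civilian working-age population = 2,857.98 + 1,404.67 = 4,262.65 thousand.
Unemployment rate = 270.31 / 2,857.98 = 9.46%.
Labor force participation rate = 2,857.98 / 4,262.65 = 67.05%.

Unemployment rate ≈ 9.46%; labor force participation rate ≈ 67.05%.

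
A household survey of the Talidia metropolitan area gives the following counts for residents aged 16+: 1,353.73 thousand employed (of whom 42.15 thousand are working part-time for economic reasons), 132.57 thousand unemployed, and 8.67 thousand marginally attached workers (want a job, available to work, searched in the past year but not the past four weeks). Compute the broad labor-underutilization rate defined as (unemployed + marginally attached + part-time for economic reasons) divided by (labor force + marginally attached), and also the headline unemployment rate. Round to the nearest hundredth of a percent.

Labor force = 1,353.73 + 132.57 = 1,486.30 thousand.
Numerator = 132.57 + 8.67 + 42.15 = 183.39 thousand.
Denominator = 1,486.30 + 8.67 = 1,494.97 thousand.
Broad rate = 183.39 / 1,494.97 = 12.27%.
Headline unemployment rate = 132.57 / 1,486.30 = 8.92%.

Broad underutilization rate ≈ 12.27%; headline unemployment rate ≈ 8.92%.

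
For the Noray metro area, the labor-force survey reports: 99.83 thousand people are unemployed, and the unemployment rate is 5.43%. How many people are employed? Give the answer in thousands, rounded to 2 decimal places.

About 1,738.66 thousand are employed.

Labor force = U / u = 99.83 / 0.0543 ≈ 1,838.49 thousand.
Employed = labor force − unemployed = 1,838.49 − 99.83 = 1,738.66 thousand.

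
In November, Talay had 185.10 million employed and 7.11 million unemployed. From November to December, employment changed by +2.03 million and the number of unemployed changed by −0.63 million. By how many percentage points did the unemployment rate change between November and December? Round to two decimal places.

November: labor force = 185.10 + 7.11 = 192.21; u = 7.11/192.21 = 3.70%.
December: labor force = 187.13 + 6.48 = 193.61; u = 6.48/193.61 = 3.35%.
Change = 3.35% − 3.70% = −0.35 pp.

The unemployment rate changed by −0.35 percentage points.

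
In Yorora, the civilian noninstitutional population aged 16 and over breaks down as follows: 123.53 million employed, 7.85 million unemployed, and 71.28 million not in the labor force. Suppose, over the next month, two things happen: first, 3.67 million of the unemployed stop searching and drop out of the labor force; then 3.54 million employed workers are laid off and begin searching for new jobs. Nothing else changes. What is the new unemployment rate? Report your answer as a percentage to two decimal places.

Initially, labor force = 123.53 + 7.85 = 131.38 million, so u = 7.85/131.38 = 5.98%.
After the first change, unemployed and labor force both fall by 3.67 → E = 123.53, U = 4.18, labor force = 127.71 million.
After the second change, employed falls and unemployed rises by 3.54; labor force unchanged → E = 119.99, U = 7.72, labor force = 127.71 million.
New unemployment rate = 7.72 / 127.71 = 6.04%.

New unemployment rate ≈ 6.04%.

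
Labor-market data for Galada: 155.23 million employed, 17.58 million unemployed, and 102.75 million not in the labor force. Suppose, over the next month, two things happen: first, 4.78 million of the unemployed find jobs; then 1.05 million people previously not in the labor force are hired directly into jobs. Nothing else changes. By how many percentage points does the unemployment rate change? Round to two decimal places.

Initially, labor force = 155.23 + 17.58 = 172.81 million, so u = 17.58/172.81 = 10.17%.
After the first change, unemployed falls and employed rises by 4.78; labor force unchanged → E = 160.01, U = 12.80, labor force = 172.81 million.
After the second change, employed and labor force both rise by 1.05; unemployed unchanged → E = 161.06, U = 12.80, labor force = 173.86 million.
New unemployment rate = 12.80 / 173.86 = 7.36%.
Change = 7.36% − 10.17% = −2.81 percentage points.

The unemployment rate changes by −2.81 percentage points.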